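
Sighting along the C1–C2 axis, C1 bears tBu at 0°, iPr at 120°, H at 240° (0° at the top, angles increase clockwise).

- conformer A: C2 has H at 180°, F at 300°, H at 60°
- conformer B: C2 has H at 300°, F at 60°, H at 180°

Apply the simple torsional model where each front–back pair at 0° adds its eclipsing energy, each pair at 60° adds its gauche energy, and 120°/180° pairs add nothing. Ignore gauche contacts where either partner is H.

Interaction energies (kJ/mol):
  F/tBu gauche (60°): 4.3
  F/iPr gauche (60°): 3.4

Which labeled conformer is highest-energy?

A (staggered): tBu(0°)/F(300°) gauche 4.3 → 4.3 kJ/mol.
B (staggered): tBu(0°)/F(60°) gauche 4.3; iPr(120°)/F(60°) gauche 3.4 → 7.7 kJ/mol.
B has the highest total (7.7 kJ/mol).

B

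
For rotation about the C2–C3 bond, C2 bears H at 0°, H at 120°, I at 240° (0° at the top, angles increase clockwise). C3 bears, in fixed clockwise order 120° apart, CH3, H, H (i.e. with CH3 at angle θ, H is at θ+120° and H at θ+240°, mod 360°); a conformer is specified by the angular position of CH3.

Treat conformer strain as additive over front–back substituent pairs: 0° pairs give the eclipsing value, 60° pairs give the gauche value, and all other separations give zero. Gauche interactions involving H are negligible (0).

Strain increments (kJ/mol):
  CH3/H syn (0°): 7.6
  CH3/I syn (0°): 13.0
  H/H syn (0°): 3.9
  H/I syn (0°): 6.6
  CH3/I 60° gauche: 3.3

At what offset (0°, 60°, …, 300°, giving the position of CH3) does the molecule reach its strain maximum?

240°

CH3 at 0° (eclipsed): H(0°)/CH3(0°) eclipsed 7.6; H(120°)/H(120°) eclipsed 3.9; I(240°)/H(240°) eclipsed 6.6 → 18.1 kJ/mol.
CH3 at 60° (staggered): no non-H gauche contacts → 0.0 kJ/mol.
CH3 at 120° (eclipsed): H(0°)/H(0°) eclipsed 3.9; H(120°)/CH3(120°) eclipsed 7.6; I(240°)/H(240°) eclipsed 6.6 → 18.1 kJ/mol.
CH3 at 180° (staggered): I(240°)/CH3(180°) gauche 3.3 → 3.3 kJ/mol.
CH3 at 240° (eclipsed): H(0°)/H(0°) eclipsed 3.9; H(120°)/H(120°) eclipsed 3.9; I(240°)/CH3(240°) eclipsed 13.0 → 20.8 kJ/mol.
CH3 at 300° (staggered): I(240°)/CH3(300°) gauche 3.3 → 3.3 kJ/mol.
The maximum (20.8 kJ/mol) occurs with CH3 at 240°.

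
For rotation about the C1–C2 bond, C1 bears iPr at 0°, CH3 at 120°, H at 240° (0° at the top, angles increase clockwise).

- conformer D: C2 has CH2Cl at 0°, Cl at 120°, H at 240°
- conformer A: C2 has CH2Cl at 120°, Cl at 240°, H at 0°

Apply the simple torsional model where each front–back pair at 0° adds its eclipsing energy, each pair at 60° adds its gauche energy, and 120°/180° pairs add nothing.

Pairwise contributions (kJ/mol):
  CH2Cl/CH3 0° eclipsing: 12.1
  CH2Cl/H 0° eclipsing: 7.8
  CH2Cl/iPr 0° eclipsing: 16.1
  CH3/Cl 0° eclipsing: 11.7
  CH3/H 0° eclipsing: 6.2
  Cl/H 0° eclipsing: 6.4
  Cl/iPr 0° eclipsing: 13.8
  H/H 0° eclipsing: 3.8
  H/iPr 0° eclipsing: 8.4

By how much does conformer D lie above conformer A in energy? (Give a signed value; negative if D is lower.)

D (eclipsed): iPr–CH2Cl eclipsed, CH3–Cl eclipsed, H–H eclipsed; 16.1 + 11.7 + 3.8 = 31.6 kJ/mol.
A (eclipsed): iPr–H eclipsed, CH3–CH2Cl eclipsed, H–Cl eclipsed; 8.4 + 12.1 + 6.4 = 26.9 kJ/mol.
E(D) − E(A) = 31.6 − 26.9 = +4.7 kJ/mol.

+4.7 kJ/mol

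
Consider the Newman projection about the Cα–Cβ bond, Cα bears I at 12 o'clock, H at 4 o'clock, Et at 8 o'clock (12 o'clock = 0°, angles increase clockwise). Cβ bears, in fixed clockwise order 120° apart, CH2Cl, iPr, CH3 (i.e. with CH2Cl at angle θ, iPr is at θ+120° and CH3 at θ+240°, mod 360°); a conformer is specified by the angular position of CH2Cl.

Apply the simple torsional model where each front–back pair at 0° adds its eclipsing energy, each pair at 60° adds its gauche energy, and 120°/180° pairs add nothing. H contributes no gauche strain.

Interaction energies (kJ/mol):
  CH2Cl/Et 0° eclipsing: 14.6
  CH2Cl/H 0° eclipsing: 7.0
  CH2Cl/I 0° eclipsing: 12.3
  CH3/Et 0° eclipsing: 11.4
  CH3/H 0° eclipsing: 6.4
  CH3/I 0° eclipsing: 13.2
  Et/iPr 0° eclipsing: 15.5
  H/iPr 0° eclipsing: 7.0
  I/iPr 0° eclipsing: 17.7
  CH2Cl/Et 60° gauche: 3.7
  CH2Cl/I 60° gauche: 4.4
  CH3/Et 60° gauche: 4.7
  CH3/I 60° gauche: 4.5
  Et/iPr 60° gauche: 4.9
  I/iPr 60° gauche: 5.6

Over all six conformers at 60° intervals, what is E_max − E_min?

20.3 kJ/mol

CH2Cl at 0° (eclipsed): I(0°)/CH2Cl(0°) eclipsed 12.3; H(120°)/iPr(120°) eclipsed 7.0; Et(240°)/CH3(240°) eclipsed 11.4 → 30.7 kJ/mol.
CH2Cl at 60° (staggered): I(0°)/CH2Cl(60°) gauche 4.4; I(0°)/CH3(300°) gauche 4.5; Et(240°)/iPr(180°) gauche 4.9; Et(240°)/CH3(300°) gauche 4.7 → 18.5 kJ/mol.
CH2Cl at 120° (eclipsed): I(0°)/CH3(0°) eclipsed 13.2; H(120°)/CH2Cl(120°) eclipsed 7.0; Et(240°)/iPr(240°) eclipsed 15.5 → 35.7 kJ/mol.
CH2Cl at 180° (staggered): I(0°)/iPr(300°) gauche 5.6; I(0°)/CH3(60°) gauche 4.5; Et(240°)/CH2Cl(180°) gauche 3.7; Et(240°)/iPr(300°) gauche 4.9 → 18.7 kJ/mol.
CH2Cl at 240° (eclipsed): I(0°)/iPr(0°) eclipsed 17.7; H(120°)/CH3(120°) eclipsed 6.4; Et(240°)/CH2Cl(240°) eclipsed 14.6 → 38.7 kJ/mol.
CH2Cl at 300° (staggered): I(0°)/CH2Cl(300°) gauche 4.4; I(0°)/iPr(60°) gauche 5.6; Et(240°)/CH2Cl(300°) gauche 3.7; Et(240°)/CH3(180°) gauche 4.7 → 18.4 kJ/mol.
Max at 240° (38.7 kJ/mol), min at 300° (18.4 kJ/mol); barrier = 20.3 kJ/mol.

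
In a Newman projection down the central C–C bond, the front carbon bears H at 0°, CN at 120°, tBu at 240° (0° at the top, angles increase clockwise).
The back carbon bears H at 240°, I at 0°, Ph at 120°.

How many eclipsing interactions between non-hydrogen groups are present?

Non-H eclipsing pairs: CN(120°)/Ph(120°) — 1 interaction.

1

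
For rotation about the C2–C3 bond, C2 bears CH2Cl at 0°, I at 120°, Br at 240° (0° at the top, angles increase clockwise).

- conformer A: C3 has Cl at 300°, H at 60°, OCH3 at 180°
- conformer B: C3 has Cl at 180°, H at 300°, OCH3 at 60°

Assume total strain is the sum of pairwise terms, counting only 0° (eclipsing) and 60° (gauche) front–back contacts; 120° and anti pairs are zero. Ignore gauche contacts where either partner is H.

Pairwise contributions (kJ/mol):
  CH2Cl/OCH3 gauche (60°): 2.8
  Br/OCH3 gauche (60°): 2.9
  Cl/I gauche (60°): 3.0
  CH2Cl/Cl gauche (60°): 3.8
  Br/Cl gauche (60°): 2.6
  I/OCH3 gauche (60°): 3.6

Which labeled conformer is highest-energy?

A (staggered): CH2Cl–Cl gauche, I–OCH3 gauche, Br–Cl gauche, Br–OCH3 gauche; 3.8 + 3.6 + 2.6 + 2.9 = 12.9 kJ/mol.
B (staggered): CH2Cl–OCH3 gauche, I–Cl gauche, I–OCH3 gauche, Br–Cl gauche; 2.8 + 3.0 + 3.6 + 2.6 = 12.0 kJ/mol.
A has the highest total (12.9 kJ/mol).

A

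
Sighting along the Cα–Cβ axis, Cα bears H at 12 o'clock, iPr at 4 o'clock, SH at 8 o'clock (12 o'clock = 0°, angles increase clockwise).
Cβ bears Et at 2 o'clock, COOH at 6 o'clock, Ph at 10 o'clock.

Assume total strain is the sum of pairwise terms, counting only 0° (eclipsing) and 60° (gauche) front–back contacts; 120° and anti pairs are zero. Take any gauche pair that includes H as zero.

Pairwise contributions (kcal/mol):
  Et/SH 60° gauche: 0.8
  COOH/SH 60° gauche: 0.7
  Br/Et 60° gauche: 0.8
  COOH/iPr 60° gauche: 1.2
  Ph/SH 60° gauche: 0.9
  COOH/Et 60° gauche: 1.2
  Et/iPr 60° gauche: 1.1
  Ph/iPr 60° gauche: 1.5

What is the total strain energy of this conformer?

This conformer (staggered): iPr–Et gauche, iPr–COOH gauche, SH–COOH gauche, SH–Ph gauche; 1.1 + 1.2 + 0.7 + 0.9 = 3.9 kcal/mol.

3.9 kcal/mol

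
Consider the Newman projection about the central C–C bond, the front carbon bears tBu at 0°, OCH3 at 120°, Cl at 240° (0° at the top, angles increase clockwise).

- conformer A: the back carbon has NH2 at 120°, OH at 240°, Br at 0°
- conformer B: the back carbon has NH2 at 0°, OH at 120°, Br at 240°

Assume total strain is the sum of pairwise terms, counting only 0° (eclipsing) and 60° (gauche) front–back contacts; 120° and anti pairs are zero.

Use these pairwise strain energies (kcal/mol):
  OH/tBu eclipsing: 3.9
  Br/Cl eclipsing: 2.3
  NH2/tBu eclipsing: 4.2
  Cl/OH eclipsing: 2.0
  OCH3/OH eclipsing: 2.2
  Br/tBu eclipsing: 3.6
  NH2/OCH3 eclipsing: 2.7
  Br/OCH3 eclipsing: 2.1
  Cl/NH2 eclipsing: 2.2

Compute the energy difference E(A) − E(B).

A (eclipsed): tBu–Br eclipsed, OCH3–NH2 eclipsed, Cl–OH eclipsed; 3.6 + 2.7 + 2.0 = 8.3 kcal/mol.
B (eclipsed): tBu–NH2 eclipsed, OCH3–OH eclipsed, Cl–Br eclipsed; 4.2 + 2.2 + 2.3 = 8.7 kcal/mol.
E(A) − E(B) = 8.3 − 8.7 = -0.4 kcal/mol.

-0.4 kcal/mol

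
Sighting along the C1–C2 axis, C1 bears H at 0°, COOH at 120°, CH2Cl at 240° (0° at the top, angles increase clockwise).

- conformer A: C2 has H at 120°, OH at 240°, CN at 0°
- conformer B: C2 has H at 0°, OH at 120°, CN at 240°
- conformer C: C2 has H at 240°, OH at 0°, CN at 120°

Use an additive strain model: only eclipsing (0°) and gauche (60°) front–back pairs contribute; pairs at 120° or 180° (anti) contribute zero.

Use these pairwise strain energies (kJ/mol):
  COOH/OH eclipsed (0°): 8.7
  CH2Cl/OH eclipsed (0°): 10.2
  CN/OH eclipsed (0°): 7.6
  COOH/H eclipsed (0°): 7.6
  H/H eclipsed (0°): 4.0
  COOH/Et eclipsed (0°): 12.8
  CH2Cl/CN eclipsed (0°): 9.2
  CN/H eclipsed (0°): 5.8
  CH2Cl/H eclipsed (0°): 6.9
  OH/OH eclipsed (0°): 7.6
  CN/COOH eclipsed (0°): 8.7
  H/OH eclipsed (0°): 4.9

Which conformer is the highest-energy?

A (eclipsed): H–CN eclipsed, COOH–H eclipsed, CH2Cl–OH eclipsed; 5.8 + 7.6 + 10.2 = 23.6 kJ/mol.
B (eclipsed): H–H eclipsed, COOH–OH eclipsed, CH2Cl–CN eclipsed; 4.0 + 8.7 + 9.2 = 21.9 kJ/mol.
C (eclipsed): H–OH eclipsed, COOH–CN eclipsed, CH2Cl–H eclipsed; 4.9 + 8.7 + 6.9 = 20.5 kJ/mol.
A has the highest total (23.6 kJ/mol).

A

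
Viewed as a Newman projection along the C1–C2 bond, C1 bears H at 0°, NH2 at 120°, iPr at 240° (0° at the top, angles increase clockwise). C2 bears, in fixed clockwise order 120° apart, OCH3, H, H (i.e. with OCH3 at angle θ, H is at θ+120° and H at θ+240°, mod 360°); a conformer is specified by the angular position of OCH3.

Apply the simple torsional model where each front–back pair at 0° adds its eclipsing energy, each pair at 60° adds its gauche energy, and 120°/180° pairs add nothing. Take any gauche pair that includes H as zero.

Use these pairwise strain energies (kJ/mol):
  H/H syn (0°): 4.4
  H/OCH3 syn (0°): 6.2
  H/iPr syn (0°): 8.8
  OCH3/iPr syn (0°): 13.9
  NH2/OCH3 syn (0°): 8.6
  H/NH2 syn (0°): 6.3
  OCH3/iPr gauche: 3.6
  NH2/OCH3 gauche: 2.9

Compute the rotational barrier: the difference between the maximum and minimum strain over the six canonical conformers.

21.7 kJ/mol

OCH3 at 0° (eclipsed): H–OCH3 eclipsed, NH2–H eclipsed, iPr–H eclipsed; 6.2 + 6.3 + 8.8 = 21.3 kJ/mol.
OCH3 at 60° (staggered): NH2–OCH3 gauche; 2.9 = 2.9 kJ/mol.
OCH3 at 120° (eclipsed): H–H eclipsed, NH2–OCH3 eclipsed, iPr–H eclipsed; 4.4 + 8.6 + 8.8 = 21.8 kJ/mol.
OCH3 at 180° (staggered): NH2–OCH3 gauche, iPr–OCH3 gauche; 2.9 + 3.6 = 6.5 kJ/mol.
OCH3 at 240° (eclipsed): H–H eclipsed, NH2–H eclipsed, iPr–OCH3 eclipsed; 4.4 + 6.3 + 13.9 = 24.6 kJ/mol.
OCH3 at 300° (staggered): iPr–OCH3 gauche; 3.6 = 3.6 kJ/mol.
Max at 240° (24.6 kJ/mol), min at 60° (2.9 kJ/mol); barrier = 21.7 kJ/mol.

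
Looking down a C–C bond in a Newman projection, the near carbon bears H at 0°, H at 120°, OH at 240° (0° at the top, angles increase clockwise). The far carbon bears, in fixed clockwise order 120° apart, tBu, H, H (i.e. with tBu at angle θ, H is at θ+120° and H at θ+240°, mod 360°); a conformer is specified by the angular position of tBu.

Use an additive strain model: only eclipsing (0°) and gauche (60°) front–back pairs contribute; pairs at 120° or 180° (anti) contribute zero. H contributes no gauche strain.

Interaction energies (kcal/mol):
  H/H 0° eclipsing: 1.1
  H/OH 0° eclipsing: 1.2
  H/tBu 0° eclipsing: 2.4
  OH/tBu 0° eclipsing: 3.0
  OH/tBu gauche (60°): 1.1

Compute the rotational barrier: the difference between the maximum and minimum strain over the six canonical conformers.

5.2 kcal/mol

tBu at 0° (eclipsed): H–tBu eclipsed, H–H eclipsed, OH–H eclipsed; 2.4 + 1.1 + 1.2 = 4.7 kcal/mol.
tBu at 60° (staggered): no non-H gauche contacts → 0.0 kcal/mol.
tBu at 120° (eclipsed): H–H eclipsed, H–tBu eclipsed, OH–H eclipsed; 1.1 + 2.4 + 1.2 = 4.7 kcal/mol.
tBu at 180° (staggered): OH–tBu gauche; 1.1 = 1.1 kcal/mol.
tBu at 240° (eclipsed): H–H eclipsed, H–H eclipsed, OH–tBu eclipsed; 1.1 + 1.1 + 3.0 = 5.2 kcal/mol.
tBu at 300° (staggered): OH–tBu gauche; 1.1 = 1.1 kcal/mol.
Max at 240° (5.2 kcal/mol), min at 60° (0.0 kcal/mol); barrier = 5.2 kcal/mol.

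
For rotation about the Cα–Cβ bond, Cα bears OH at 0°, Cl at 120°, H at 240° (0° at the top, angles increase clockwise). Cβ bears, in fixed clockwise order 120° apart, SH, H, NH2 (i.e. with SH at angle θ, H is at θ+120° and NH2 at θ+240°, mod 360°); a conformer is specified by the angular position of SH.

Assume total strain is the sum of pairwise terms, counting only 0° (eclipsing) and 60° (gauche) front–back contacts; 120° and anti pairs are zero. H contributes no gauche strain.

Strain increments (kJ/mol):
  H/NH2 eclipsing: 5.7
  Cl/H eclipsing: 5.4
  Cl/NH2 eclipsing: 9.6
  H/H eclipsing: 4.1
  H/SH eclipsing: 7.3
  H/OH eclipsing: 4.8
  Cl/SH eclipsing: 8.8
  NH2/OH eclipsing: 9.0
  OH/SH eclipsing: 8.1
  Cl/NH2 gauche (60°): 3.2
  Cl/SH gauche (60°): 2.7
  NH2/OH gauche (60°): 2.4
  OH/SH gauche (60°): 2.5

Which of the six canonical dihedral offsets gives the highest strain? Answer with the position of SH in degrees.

SH at 0° (eclipsed): OH(0°)/SH(0°) eclipsed 8.1; Cl(120°)/H(120°) eclipsed 5.4; H(240°)/NH2(240°) eclipsed 5.7 → 19.2 kJ/mol.
SH at 60° (staggered): OH(0°)/SH(60°) gauche 2.5; OH(0°)/NH2(300°) gauche 2.4; Cl(120°)/SH(60°) gauche 2.7 → 7.6 kJ/mol.
SH at 120° (eclipsed): OH(0°)/NH2(0°) eclipsed 9.0; Cl(120°)/SH(120°) eclipsed 8.8; H(240°)/H(240°) eclipsed 4.1 → 21.9 kJ/mol.
SH at 180° (staggered): OH(0°)/NH2(60°) gauche 2.4; Cl(120°)/SH(180°) gauche 2.7; Cl(120°)/NH2(60°) gauche 3.2 → 8.3 kJ/mol.
SH at 240° (eclipsed): OH(0°)/H(0°) eclipsed 4.8; Cl(120°)/NH2(120°) eclipsed 9.6; H(240°)/SH(240°) eclipsed 7.3 → 21.7 kJ/mol.
SH at 300° (staggered): OH(0°)/SH(300°) gauche 2.5; Cl(120°)/NH2(180°) gauche 3.2 → 5.7 kJ/mol.
The maximum (21.9 kJ/mol) occurs with SH at 120°.

120°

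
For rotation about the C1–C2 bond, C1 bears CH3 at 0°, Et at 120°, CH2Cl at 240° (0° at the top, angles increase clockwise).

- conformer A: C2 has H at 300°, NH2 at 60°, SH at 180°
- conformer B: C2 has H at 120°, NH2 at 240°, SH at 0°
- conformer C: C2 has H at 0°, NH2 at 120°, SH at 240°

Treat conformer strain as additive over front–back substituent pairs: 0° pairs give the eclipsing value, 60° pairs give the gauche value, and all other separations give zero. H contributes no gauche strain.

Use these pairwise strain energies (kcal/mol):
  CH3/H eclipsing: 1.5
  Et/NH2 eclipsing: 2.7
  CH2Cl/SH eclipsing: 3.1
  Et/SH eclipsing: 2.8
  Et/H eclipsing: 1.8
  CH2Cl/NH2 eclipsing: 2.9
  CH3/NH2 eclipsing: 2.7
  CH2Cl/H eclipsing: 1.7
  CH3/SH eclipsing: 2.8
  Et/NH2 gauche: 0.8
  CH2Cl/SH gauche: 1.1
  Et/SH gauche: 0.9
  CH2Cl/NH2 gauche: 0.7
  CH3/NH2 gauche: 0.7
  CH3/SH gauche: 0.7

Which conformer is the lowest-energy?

A

A is staggered. CH3 at 0° is gauche with NH2 at 60° (0.7); Et at 120° is gauche with NH2 at 60° (0.8); Et at 120° is gauche with SH at 180° (0.9); CH2Cl at 240° is gauche with SH at 180° (1.1). Total 3.5 kcal/mol.
B is eclipsed. CH3 at 0° is eclipsed with SH at 0° (2.8); Et at 120° is eclipsed with H at 120° (1.8); CH2Cl at 240° is eclipsed with NH2 at 240° (2.9). Total 7.5 kcal/mol.
C is eclipsed. CH3 at 0° is eclipsed with H at 0° (1.5); Et at 120° is eclipsed with NH2 at 120° (2.7); CH2Cl at 240° is eclipsed with SH at 240° (3.1). Total 7.3 kcal/mol.
A has the lowest total (3.5 kcal/mol).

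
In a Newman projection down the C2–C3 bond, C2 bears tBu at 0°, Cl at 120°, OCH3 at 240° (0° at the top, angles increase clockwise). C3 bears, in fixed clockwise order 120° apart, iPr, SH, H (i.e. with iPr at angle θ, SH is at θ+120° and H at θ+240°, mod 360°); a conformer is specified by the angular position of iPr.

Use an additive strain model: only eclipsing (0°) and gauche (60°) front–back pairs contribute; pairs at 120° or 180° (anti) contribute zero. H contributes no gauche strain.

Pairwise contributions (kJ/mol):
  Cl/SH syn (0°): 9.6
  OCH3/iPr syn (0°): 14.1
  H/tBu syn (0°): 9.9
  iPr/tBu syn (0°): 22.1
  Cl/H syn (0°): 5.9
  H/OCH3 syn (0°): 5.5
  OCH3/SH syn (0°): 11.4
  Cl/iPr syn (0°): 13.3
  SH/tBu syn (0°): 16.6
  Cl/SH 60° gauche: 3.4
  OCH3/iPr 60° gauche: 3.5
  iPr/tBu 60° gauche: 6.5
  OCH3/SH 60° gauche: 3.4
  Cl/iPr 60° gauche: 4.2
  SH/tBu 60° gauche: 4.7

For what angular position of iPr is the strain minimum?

iPr at 0° (eclipsed): tBu(0°)/iPr(0°) eclipsed 22.1; Cl(120°)/SH(120°) eclipsed 9.6; OCH3(240°)/H(240°) eclipsed 5.5 → 37.2 kJ/mol.
iPr at 60° (staggered): tBu(0°)/iPr(60°) gauche 6.5; Cl(120°)/iPr(60°) gauche 4.2; Cl(120°)/SH(180°) gauche 3.4; OCH3(240°)/SH(180°) gauche 3.4 → 17.5 kJ/mol.
iPr at 120° (eclipsed): tBu(0°)/H(0°) eclipsed 9.9; Cl(120°)/iPr(120°) eclipsed 13.3; OCH3(240°)/SH(240°) eclipsed 11.4 → 34.6 kJ/mol.
iPr at 180° (staggered): tBu(0°)/SH(300°) gauche 4.7; Cl(120°)/iPr(180°) gauche 4.2; OCH3(240°)/iPr(180°) gauche 3.5; OCH3(240°)/SH(300°) gauche 3.4 → 15.8 kJ/mol.
iPr at 240° (eclipsed): tBu(0°)/SH(0°) eclipsed 16.6; Cl(120°)/H(120°) eclipsed 5.9; OCH3(240°)/iPr(240°) eclipsed 14.1 → 36.6 kJ/mol.
iPr at 300° (staggered): tBu(0°)/iPr(300°) gauche 6.5; tBu(0°)/SH(60°) gauche 4.7; Cl(120°)/SH(60°) gauche 3.4; OCH3(240°)/iPr(300°) gauche 3.5 → 18.1 kJ/mol.
The minimum (15.8 kJ/mol) occurs with iPr at 180°.

180°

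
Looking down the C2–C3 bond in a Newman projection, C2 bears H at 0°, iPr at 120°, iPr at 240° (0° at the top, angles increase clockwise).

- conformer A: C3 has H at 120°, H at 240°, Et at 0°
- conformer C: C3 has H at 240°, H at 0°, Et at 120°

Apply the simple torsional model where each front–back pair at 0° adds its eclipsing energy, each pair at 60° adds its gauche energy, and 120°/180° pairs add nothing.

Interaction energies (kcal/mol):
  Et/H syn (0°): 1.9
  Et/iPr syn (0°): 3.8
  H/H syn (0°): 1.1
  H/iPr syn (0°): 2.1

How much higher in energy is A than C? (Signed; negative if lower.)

A (eclipsed): H(0°)/Et(0°) eclipsed 1.9; iPr(120°)/H(120°) eclipsed 2.1; iPr(240°)/H(240°) eclipsed 2.1 → 6.1 kcal/mol.
C (eclipsed): H(0°)/H(0°) eclipsed 1.1; iPr(120°)/Et(120°) eclipsed 3.8; iPr(240°)/H(240°) eclipsed 2.1 → 7.0 kcal/mol.
E(A) − E(C) = 6.1 − 7.0 = -0.9 kcal/mol.

-0.9 kcal/mol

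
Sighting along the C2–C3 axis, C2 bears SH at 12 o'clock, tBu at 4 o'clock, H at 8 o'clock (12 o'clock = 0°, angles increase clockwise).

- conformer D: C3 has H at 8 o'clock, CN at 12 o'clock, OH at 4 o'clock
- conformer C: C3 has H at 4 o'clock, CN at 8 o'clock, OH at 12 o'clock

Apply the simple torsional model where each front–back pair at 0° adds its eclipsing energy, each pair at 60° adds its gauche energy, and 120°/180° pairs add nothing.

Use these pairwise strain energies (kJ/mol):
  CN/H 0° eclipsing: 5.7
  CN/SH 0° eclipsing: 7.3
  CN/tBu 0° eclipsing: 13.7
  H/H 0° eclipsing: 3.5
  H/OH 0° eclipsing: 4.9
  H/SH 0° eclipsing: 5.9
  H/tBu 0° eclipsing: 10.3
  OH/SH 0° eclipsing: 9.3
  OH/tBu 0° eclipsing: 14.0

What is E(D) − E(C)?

-0.5 kJ/mol

D (eclipsed): SH(0°)/CN(0°) eclipsed 7.3; tBu(120°)/OH(120°) eclipsed 14.0; H(240°)/H(240°) eclipsed 3.5 → 24.8 kJ/mol.
C (eclipsed): SH(0°)/OH(0°) eclipsed 9.3; tBu(120°)/H(120°) eclipsed 10.3; H(240°)/CN(240°) eclipsed 5.7 → 25.3 kJ/mol.
E(D) − E(C) = 24.8 − 25.3 = -0.5 kJ/mol.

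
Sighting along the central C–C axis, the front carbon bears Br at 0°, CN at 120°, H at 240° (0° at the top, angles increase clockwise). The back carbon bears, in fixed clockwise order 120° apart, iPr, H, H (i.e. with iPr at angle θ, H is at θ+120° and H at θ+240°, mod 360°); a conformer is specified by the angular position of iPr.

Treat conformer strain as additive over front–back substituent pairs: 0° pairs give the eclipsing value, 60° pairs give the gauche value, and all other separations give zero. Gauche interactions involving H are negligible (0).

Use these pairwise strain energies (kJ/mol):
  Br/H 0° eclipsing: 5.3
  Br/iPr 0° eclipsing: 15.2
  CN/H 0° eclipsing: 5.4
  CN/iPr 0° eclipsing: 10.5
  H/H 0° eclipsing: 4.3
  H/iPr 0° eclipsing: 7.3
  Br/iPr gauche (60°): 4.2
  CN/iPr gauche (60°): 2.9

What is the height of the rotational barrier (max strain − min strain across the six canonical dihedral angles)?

iPr at 0° is eclipsed. Br at 0° is eclipsed with iPr at 0° (15.2); CN at 120° is eclipsed with H at 120° (5.4); H at 240° is eclipsed with H at 240° (4.3). Total 24.9 kJ/mol.
iPr at 60° is staggered. Br at 0° is gauche with iPr at 60° (4.2); CN at 120° is gauche with iPr at 60° (2.9). Total 7.1 kJ/mol.
iPr at 120° is eclipsed. Br at 0° is eclipsed with H at 0° (5.3); CN at 120° is eclipsed with iPr at 120° (10.5); H at 240° is eclipsed with H at 240° (4.3). Total 20.1 kJ/mol.
iPr at 180° is staggered. CN at 120° is gauche with iPr at 180° (2.9). Total 2.9 kJ/mol.
iPr at 240° is eclipsed. Br at 0° is eclipsed with H at 0° (5.3); CN at 120° is eclipsed with H at 120° (5.4); H at 240° is eclipsed with iPr at 240° (7.3). Total 18.0 kJ/mol.
iPr at 300° is staggered. Br at 0° is gauche with iPr at 300° (4.2). Total 4.2 kJ/mol.
Max at 0° (24.9 kJ/mol), min at 180° (2.9 kJ/mol); barrier = 22.0 kJ/mol.

22.0 kJ/mol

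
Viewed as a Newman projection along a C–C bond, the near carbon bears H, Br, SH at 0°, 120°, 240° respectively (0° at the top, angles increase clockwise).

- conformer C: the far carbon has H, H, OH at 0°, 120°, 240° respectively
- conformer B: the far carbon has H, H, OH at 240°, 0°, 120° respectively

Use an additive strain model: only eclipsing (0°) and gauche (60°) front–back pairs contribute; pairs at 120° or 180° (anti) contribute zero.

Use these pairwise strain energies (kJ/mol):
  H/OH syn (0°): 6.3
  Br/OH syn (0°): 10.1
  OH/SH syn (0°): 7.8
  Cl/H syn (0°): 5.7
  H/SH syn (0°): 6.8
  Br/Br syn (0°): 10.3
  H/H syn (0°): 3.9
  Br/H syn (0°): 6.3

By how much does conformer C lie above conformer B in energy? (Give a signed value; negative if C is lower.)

C (eclipsed): H–H eclipsed, Br–H eclipsed, SH–OH eclipsed; 3.9 + 6.3 + 7.8 = 18.0 kJ/mol.
B (eclipsed): H–H eclipsed, Br–OH eclipsed, SH–H eclipsed; 3.9 + 10.1 + 6.8 = 20.8 kJ/mol.
E(C) − E(B) = 18.0 − 20.8 = -2.8 kJ/mol.

-2.8 kJ/mol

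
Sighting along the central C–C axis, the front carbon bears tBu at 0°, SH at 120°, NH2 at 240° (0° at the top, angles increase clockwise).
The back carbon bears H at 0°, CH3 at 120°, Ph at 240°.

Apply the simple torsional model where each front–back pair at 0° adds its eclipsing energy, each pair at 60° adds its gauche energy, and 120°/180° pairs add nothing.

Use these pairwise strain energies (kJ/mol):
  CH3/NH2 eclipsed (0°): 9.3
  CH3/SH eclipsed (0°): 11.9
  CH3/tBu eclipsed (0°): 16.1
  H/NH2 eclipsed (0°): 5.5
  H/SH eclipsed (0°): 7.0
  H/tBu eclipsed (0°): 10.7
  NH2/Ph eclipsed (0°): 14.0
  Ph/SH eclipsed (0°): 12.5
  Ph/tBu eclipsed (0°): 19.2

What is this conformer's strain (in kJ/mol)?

This conformer is eclipsed. tBu at 0° is eclipsed with H at 0° (10.7); SH at 120° is eclipsed with CH3 at 120° (11.9); NH2 at 240° is eclipsed with Ph at 240° (14.0). Total 36.6 kJ/mol.

36.6 kJ/mol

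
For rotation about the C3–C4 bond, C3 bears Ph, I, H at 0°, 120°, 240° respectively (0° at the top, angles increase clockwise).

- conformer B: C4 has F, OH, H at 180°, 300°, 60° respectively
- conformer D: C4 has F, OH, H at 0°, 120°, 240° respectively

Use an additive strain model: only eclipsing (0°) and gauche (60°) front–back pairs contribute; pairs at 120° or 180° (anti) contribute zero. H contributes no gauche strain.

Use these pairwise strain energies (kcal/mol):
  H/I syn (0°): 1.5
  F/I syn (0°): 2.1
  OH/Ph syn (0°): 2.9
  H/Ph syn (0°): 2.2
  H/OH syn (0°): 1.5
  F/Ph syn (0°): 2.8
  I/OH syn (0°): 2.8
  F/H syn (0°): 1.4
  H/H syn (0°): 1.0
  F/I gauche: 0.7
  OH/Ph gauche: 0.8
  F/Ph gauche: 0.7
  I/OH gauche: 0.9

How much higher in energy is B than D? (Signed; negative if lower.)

B is staggered. Ph at 0° is gauche with OH at 300° (0.8); I at 120° is gauche with F at 180° (0.7). Total 1.5 kcal/mol.
D is eclipsed. Ph at 0° is eclipsed with F at 0° (2.8); I at 120° is eclipsed with OH at 120° (2.8); H at 240° is eclipsed with H at 240° (1.0). Total 6.6 kcal/mol.
E(B) − E(D) = 1.5 − 6.6 = -5.1 kcal/mol.

-5.1 kcal/mol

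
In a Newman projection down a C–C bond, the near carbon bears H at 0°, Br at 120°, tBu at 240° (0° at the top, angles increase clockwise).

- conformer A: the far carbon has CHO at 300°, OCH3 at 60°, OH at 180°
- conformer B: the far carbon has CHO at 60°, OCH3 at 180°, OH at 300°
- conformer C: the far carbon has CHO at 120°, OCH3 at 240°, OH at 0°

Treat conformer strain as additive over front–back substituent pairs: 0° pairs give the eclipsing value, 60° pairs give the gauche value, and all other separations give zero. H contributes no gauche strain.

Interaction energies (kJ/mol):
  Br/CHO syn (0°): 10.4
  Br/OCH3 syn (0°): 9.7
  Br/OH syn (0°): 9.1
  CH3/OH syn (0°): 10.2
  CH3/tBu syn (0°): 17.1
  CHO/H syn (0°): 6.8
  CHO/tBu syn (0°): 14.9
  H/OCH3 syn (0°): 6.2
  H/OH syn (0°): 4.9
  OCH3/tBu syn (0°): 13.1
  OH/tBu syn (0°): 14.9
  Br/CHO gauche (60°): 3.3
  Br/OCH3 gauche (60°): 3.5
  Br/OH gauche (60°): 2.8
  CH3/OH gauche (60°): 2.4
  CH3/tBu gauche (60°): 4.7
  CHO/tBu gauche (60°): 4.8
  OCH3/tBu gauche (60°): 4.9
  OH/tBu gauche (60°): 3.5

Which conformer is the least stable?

C

A is staggered. Br at 120° is gauche with OCH3 at 60° (3.5); Br at 120° is gauche with OH at 180° (2.8); tBu at 240° is gauche with CHO at 300° (4.8); tBu at 240° is gauche with OH at 180° (3.5). Total 14.6 kJ/mol.
B is staggered. Br at 120° is gauche with CHO at 60° (3.3); Br at 120° is gauche with OCH3 at 180° (3.5); tBu at 240° is gauche with OCH3 at 180° (4.9); tBu at 240° is gauche with OH at 300° (3.5). Total 15.2 kJ/mol.
C is eclipsed. H at 0° is eclipsed with OH at 0° (4.9); Br at 120° is eclipsed with CHO at 120° (10.4); tBu at 240° is eclipsed with OCH3 at 240° (13.1). Total 28.4 kJ/mol.
C has the highest total (28.4 kJ/mol).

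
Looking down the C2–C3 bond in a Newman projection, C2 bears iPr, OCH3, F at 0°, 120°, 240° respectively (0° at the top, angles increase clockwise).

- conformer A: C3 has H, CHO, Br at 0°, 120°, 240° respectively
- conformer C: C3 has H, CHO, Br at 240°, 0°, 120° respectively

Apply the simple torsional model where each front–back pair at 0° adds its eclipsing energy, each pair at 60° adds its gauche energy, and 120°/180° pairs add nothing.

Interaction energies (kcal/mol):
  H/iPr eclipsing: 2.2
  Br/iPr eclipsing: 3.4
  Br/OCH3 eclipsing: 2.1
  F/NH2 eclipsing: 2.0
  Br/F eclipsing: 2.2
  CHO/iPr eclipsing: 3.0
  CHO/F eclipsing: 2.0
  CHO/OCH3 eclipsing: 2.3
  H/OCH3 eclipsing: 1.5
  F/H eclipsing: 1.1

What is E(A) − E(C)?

+0.5 kcal/mol

A (eclipsed): iPr(0°)/H(0°) eclipsed 2.2; OCH3(120°)/CHO(120°) eclipsed 2.3; F(240°)/Br(240°) eclipsed 2.2 → 6.7 kcal/mol.
C (eclipsed): iPr(0°)/CHO(0°) eclipsed 3.0; OCH3(120°)/Br(120°) eclipsed 2.1; F(240°)/H(240°) eclipsed 1.1 → 6.2 kcal/mol.
E(A) − E(C) = 6.7 − 6.2 = +0.5 kcal/mol.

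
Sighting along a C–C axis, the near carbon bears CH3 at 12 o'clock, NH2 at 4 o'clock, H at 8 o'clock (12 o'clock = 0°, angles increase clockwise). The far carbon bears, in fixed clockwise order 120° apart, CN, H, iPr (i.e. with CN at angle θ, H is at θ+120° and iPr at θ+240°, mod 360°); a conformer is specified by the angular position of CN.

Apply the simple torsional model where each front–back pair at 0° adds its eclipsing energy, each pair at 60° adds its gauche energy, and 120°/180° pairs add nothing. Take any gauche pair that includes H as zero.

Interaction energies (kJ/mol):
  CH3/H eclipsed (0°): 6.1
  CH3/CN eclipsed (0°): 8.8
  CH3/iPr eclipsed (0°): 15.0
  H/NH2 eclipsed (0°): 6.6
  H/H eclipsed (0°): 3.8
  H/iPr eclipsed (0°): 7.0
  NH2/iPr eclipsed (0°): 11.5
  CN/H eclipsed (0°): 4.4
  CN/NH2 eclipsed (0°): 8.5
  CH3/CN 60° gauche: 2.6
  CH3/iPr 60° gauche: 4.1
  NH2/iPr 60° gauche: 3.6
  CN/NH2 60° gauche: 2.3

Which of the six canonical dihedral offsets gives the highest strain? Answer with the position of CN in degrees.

120°

CN at 0° (eclipsed): CH3–CN eclipsed, NH2–H eclipsed, H–iPr eclipsed; 8.8 + 6.6 + 7.0 = 22.4 kJ/mol.
CN at 60° (staggered): CH3–CN gauche, CH3–iPr gauche, NH2–CN gauche; 2.6 + 4.1 + 2.3 = 9.0 kJ/mol.
CN at 120° (eclipsed): CH3–iPr eclipsed, NH2–CN eclipsed, H–H eclipsed; 15.0 + 8.5 + 3.8 = 27.3 kJ/mol.
CN at 180° (staggered): CH3–iPr gauche, NH2–CN gauche, NH2–iPr gauche; 4.1 + 2.3 + 3.6 = 10.0 kJ/mol.
CN at 240° (eclipsed): CH3–H eclipsed, NH2–iPr eclipsed, H–CN eclipsed; 6.1 + 11.5 + 4.4 = 22.0 kJ/mol.
CN at 300° (staggered): CH3–CN gauche, NH2–iPr gauche; 2.6 + 3.6 = 6.2 kJ/mol.
The maximum (27.3 kJ/mol) occurs with CN at 120°.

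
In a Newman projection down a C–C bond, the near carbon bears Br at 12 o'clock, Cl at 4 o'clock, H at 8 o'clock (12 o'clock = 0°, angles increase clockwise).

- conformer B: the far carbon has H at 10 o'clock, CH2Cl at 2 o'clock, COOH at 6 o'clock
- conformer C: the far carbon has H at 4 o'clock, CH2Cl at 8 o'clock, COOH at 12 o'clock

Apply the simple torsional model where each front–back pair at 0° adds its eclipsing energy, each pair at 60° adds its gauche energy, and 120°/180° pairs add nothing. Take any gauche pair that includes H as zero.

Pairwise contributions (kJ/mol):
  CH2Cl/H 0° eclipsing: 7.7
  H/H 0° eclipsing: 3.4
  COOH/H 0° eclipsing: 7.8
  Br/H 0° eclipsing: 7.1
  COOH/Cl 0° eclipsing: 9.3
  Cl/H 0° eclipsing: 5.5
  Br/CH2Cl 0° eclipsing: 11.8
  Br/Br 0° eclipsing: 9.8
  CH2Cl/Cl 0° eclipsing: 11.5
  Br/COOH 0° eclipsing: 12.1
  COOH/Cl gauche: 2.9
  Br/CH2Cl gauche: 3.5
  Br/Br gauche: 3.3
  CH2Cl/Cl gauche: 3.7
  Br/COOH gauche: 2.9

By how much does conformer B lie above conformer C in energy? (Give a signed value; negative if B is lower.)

B (staggered): Br(0°)/CH2Cl(60°) gauche 3.5; Cl(120°)/CH2Cl(60°) gauche 3.7; Cl(120°)/COOH(180°) gauche 2.9 → 10.1 kJ/mol.
C (eclipsed): Br(0°)/COOH(0°) eclipsed 12.1; Cl(120°)/H(120°) eclipsed 5.5; H(240°)/CH2Cl(240°) eclipsed 7.7 → 25.3 kJ/mol.
E(B) − E(C) = 10.1 − 25.3 = -15.2 kJ/mol.

-15.2 kJ/mol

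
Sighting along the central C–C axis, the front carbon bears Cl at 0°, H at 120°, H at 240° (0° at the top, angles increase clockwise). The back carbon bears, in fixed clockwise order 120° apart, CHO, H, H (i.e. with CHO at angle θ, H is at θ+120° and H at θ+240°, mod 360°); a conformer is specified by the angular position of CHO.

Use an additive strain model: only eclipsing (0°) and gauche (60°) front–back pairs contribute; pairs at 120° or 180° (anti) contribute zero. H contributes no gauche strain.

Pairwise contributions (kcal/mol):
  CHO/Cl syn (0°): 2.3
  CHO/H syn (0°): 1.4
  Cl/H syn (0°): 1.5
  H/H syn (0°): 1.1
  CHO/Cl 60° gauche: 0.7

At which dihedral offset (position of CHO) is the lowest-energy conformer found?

CHO at 0° (eclipsed): Cl(0°)/CHO(0°) eclipsed 2.3; H(120°)/H(120°) eclipsed 1.1; H(240°)/H(240°) eclipsed 1.1 → 4.5 kcal/mol.
CHO at 60° (staggered): Cl(0°)/CHO(60°) gauche 0.7 → 0.7 kcal/mol.
CHO at 120° (eclipsed): Cl(0°)/H(0°) eclipsed 1.5; H(120°)/CHO(120°) eclipsed 1.4; H(240°)/H(240°) eclipsed 1.1 → 4.0 kcal/mol.
CHO at 180° (staggered): no non-H gauche contacts → 0.0 kcal/mol.
CHO at 240° (eclipsed): Cl(0°)/H(0°) eclipsed 1.5; H(120°)/H(120°) eclipsed 1.1; H(240°)/CHO(240°) eclipsed 1.4 → 4.0 kcal/mol.
CHO at 300° (staggered): Cl(0°)/CHO(300°) gauche 0.7 → 0.7 kcal/mol.
The minimum (0.0 kcal/mol) occurs with CHO at 180°.

180°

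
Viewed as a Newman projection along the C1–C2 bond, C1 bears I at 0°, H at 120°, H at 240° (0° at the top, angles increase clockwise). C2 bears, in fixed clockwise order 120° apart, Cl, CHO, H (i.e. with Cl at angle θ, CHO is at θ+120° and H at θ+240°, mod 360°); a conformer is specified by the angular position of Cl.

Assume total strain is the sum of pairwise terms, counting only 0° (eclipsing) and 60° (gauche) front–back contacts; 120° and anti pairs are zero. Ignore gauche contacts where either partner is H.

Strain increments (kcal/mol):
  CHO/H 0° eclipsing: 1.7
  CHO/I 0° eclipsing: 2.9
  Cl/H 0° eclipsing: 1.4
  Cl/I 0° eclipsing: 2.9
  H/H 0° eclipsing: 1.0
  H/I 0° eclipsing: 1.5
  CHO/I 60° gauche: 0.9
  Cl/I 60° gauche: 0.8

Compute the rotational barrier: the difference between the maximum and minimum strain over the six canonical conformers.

Cl at 0° (eclipsed): I(0°)/Cl(0°) eclipsed 2.9; H(120°)/CHO(120°) eclipsed 1.7; H(240°)/H(240°) eclipsed 1.0 → 5.6 kcal/mol.
Cl at 60° (staggered): I(0°)/Cl(60°) gauche 0.8 → 0.8 kcal/mol.
Cl at 120° (eclipsed): I(0°)/H(0°) eclipsed 1.5; H(120°)/Cl(120°) eclipsed 1.4; H(240°)/CHO(240°) eclipsed 1.7 → 4.6 kcal/mol.
Cl at 180° (staggered): I(0°)/CHO(300°) gauche 0.9 → 0.9 kcal/mol.
Cl at 240° (eclipsed): I(0°)/CHO(0°) eclipsed 2.9; H(120°)/H(120°) eclipsed 1.0; H(240°)/Cl(240°) eclipsed 1.4 → 5.3 kcal/mol.
Cl at 300° (staggered): I(0°)/Cl(300°) gauche 0.8; I(0°)/CHO(60°) gauche 0.9 → 1.7 kcal/mol.
Max at 0° (5.6 kcal/mol), min at 60° (0.8 kcal/mol); barrier = 4.8 kcal/mol.

4.8 kcal/mol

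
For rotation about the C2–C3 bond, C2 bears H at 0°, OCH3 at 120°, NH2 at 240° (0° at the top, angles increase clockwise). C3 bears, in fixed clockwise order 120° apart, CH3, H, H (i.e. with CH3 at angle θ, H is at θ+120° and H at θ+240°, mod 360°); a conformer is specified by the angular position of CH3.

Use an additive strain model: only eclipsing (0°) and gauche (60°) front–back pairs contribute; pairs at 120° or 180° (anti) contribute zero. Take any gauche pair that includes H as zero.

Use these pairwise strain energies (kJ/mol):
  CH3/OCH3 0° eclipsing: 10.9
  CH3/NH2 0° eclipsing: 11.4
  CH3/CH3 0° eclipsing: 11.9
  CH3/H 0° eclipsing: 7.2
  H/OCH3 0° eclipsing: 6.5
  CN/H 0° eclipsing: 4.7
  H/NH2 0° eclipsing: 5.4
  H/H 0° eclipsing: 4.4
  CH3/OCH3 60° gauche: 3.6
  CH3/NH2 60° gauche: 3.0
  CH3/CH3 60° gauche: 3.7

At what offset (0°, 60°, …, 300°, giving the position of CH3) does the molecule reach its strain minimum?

300°

CH3 at 0° (eclipsed): H–CH3 eclipsed, OCH3–H eclipsed, NH2–H eclipsed; 7.2 + 6.5 + 5.4 = 19.1 kJ/mol.
CH3 at 60° (staggered): OCH3–CH3 gauche; 3.6 = 3.6 kJ/mol.
CH3 at 120° (eclipsed): H–H eclipsed, OCH3–CH3 eclipsed, NH2–H eclipsed; 4.4 + 10.9 + 5.4 = 20.7 kJ/mol.
CH3 at 180° (staggered): OCH3–CH3 gauche, NH2–CH3 gauche; 3.6 + 3.0 = 6.6 kJ/mol.
CH3 at 240° (eclipsed): H–H eclipsed, OCH3–H eclipsed, NH2–CH3 eclipsed; 4.4 + 6.5 + 11.4 = 22.3 kJ/mol.
CH3 at 300° (staggered): NH2–CH3 gauche; 3.0 = 3.0 kJ/mol.
The minimum (3.0 kJ/mol) occurs with CH3 at 300°.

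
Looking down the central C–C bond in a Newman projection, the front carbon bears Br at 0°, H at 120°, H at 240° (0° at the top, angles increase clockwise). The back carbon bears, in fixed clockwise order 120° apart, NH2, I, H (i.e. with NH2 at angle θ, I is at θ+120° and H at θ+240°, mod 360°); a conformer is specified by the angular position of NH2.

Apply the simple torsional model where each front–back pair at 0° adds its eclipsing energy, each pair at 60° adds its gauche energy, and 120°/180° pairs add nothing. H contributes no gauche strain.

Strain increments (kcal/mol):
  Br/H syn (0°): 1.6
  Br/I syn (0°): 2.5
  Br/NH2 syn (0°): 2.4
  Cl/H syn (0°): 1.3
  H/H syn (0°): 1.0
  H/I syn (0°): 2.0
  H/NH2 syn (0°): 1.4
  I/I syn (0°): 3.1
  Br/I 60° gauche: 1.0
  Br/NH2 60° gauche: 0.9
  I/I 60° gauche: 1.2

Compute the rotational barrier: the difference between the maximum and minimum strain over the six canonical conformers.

NH2 at 0° (eclipsed): Br(0°)/NH2(0°) eclipsed 2.4; H(120°)/I(120°) eclipsed 2.0; H(240°)/H(240°) eclipsed 1.0 → 5.4 kcal/mol.
NH2 at 60° (staggered): Br(0°)/NH2(60°) gauche 0.9 → 0.9 kcal/mol.
NH2 at 120° (eclipsed): Br(0°)/H(0°) eclipsed 1.6; H(120°)/NH2(120°) eclipsed 1.4; H(240°)/I(240°) eclipsed 2.0 → 5.0 kcal/mol.
NH2 at 180° (staggered): Br(0°)/I(300°) gauche 1.0 → 1.0 kcal/mol.
NH2 at 240° (eclipsed): Br(0°)/I(0°) eclipsed 2.5; H(120°)/H(120°) eclipsed 1.0; H(240°)/NH2(240°) eclipsed 1.4 → 4.9 kcal/mol.
NH2 at 300° (staggered): Br(0°)/NH2(300°) gauche 0.9; Br(0°)/I(60°) gauche 1.0 → 1.9 kcal/mol.
Max at 0° (5.4 kcal/mol), min at 60° (0.9 kcal/mol); barrier = 4.5 kcal/mol.

4.5 kcal/mol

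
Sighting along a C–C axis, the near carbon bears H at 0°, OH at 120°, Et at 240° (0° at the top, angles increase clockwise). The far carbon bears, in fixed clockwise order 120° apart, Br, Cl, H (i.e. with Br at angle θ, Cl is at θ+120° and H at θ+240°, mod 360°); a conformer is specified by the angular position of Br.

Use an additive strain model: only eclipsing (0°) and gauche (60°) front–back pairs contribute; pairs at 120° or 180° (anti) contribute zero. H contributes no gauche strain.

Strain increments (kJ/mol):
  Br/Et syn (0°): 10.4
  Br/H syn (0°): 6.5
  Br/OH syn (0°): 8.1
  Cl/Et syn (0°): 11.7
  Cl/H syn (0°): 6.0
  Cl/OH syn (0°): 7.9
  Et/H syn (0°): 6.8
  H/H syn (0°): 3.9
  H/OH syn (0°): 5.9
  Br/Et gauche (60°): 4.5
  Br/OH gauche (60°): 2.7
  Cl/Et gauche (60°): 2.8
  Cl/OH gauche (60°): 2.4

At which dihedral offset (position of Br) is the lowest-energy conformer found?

300°

Br at 0° (eclipsed): H–Br eclipsed, OH–Cl eclipsed, Et–H eclipsed; 6.5 + 7.9 + 6.8 = 21.2 kJ/mol.
Br at 60° (staggered): OH–Br gauche, OH–Cl gauche, Et–Cl gauche; 2.7 + 2.4 + 2.8 = 7.9 kJ/mol.
Br at 120° (eclipsed): H–H eclipsed, OH–Br eclipsed, Et–Cl eclipsed; 3.9 + 8.1 + 11.7 = 23.7 kJ/mol.
Br at 180° (staggered): OH–Br gauche, Et–Br gauche, Et–Cl gauche; 2.7 + 4.5 + 2.8 = 10.0 kJ/mol.
Br at 240° (eclipsed): H–Cl eclipsed, OH–H eclipsed, Et–Br eclipsed; 6.0 + 5.9 + 10.4 = 22.3 kJ/mol.
Br at 300° (staggered): OH–Cl gauche, Et–Br gauche; 2.4 + 4.5 = 6.9 kJ/mol.
The minimum (6.9 kJ/mol) occurs with Br at 300°.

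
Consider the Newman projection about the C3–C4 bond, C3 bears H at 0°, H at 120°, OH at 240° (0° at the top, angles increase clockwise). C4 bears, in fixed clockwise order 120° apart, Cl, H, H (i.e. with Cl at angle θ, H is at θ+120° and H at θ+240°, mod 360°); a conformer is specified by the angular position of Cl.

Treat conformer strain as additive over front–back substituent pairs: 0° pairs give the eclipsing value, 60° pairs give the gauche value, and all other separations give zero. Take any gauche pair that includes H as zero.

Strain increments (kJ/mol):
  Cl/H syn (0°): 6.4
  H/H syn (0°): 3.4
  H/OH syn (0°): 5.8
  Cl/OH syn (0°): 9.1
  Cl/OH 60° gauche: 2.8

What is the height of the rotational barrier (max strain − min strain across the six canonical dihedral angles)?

15.9 kJ/mol

Cl at 0° (eclipsed): H–Cl eclipsed, H–H eclipsed, OH–H eclipsed; 6.4 + 3.4 + 5.8 = 15.6 kJ/mol.
Cl at 60° (staggered): no non-H gauche contacts → 0.0 kJ/mol.
Cl at 120° (eclipsed): H–H eclipsed, H–Cl eclipsed, OH–H eclipsed; 3.4 + 6.4 + 5.8 = 15.6 kJ/mol.
Cl at 180° (staggered): OH–Cl gauche; 2.8 = 2.8 kJ/mol.
Cl at 240° (eclipsed): H–H eclipsed, H–H eclipsed, OH–Cl eclipsed; 3.4 + 3.4 + 9.1 = 15.9 kJ/mol.
Cl at 300° (staggered): OH–Cl gauche; 2.8 = 2.8 kJ/mol.
Max at 240° (15.9 kJ/mol), min at 60° (0.0 kJ/mol); barrier = 15.9 kJ/mol.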